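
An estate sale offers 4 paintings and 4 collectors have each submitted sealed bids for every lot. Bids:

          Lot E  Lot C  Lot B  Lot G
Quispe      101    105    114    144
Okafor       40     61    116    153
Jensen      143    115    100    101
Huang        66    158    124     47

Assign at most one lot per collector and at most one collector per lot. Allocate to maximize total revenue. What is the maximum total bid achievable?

Optimal: Quispe→Lot B ($114), Okafor→Lot G ($153), Jensen→Lot E ($143), Huang→Lot C ($158) — total 114+153+143+158 = $568.
Row-greedy (each collector in turn takes its best remaining lot) gives $561, worse by 7.
Swapping Quispe↔Jensen (Quispe→Lot E $101, Jensen→Lot B $100) loses 56.
No other one-to-one assignment exceeds $568.

Max total: $568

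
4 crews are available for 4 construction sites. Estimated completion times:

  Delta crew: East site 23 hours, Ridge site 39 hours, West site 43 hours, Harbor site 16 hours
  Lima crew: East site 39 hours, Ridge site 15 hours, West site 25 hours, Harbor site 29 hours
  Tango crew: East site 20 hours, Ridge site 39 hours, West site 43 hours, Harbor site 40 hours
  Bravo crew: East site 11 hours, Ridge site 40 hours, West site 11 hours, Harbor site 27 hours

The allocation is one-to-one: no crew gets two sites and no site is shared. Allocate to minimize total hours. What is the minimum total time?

Minimum total: 62 hours

Optimal: Delta crew→Harbor site (16 hours), Lima crew→Ridge site (15 hours), Tango crew→East site (20 hours), Bravo crew→West site (11 hours) — total 16+15+20+11 = 62 hours.
Min-entry greedy (repeatedly take the single cheapest remaining cell) gives 85 hours, worse by 23.
Next-best assignment: Delta crew→Harbor site, Lima crew→Ridge site, Tango crew→West site, Bravo crew→East site = 85 hours.
Checked against all permutations: 62 hours is optimal.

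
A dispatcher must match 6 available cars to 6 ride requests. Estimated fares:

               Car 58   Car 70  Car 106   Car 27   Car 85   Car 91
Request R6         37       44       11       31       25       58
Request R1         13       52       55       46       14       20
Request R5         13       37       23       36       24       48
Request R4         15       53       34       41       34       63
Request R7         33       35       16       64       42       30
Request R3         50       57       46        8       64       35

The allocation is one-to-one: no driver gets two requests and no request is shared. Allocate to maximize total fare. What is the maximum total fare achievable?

Optimal: Car 58→Request R6 ($37), Car 70→Request R4 ($53), Car 106→Request R1 ($55), Car 27→Request R7 ($64), Car 85→Request R3 ($64), Car 91→Request R5 ($48) — total 37+53+55+64+64+48 = $321.
Next-best assignment: Car 58→Request R6, Car 70→Request R5, Car 106→Request R1, Car 27→Request R7, Car 85→Request R3, Car 91→Request R4 = $320.
No other one-to-one assignment exceeds $321.

Max total: $321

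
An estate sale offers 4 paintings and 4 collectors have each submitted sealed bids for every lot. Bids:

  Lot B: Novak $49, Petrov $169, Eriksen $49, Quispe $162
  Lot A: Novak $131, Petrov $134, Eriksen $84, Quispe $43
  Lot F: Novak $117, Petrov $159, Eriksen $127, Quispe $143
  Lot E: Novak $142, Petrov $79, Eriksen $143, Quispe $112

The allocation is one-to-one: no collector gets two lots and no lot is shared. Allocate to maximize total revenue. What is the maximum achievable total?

Maximum total: $595

Optimal: Novak→Lot A ($131), Petrov→Lot F ($159), Eriksen→Lot E ($143), Quispe→Lot B ($162) — total 131+159+143+162 = $595.
Swapping Quispe↔Petrov (Quispe→Lot F $143, Petrov→Lot B $169) loses 9.
No other one-to-one assignment exceeds $595.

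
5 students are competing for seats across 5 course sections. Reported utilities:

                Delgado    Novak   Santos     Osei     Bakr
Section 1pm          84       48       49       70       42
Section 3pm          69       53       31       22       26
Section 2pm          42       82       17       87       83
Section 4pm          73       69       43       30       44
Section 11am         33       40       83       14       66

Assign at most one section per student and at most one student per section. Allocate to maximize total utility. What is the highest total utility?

Maximum total: 374 points

This is the linear assignment problem.
Optimal: Delgado→Section 3pm (69 points), Novak→Section 4pm (69 points), Santos→Section 11am (83 points), Osei→Section 1pm (70 points), Bakr→Section 2pm (83 points) — total 69+69+83+70+83 = 374 points.
Max-entry greedy (repeatedly take the single best remaining cell) gives 349 points, worse by 25.
Checked against all permutations: 374 points is optimal.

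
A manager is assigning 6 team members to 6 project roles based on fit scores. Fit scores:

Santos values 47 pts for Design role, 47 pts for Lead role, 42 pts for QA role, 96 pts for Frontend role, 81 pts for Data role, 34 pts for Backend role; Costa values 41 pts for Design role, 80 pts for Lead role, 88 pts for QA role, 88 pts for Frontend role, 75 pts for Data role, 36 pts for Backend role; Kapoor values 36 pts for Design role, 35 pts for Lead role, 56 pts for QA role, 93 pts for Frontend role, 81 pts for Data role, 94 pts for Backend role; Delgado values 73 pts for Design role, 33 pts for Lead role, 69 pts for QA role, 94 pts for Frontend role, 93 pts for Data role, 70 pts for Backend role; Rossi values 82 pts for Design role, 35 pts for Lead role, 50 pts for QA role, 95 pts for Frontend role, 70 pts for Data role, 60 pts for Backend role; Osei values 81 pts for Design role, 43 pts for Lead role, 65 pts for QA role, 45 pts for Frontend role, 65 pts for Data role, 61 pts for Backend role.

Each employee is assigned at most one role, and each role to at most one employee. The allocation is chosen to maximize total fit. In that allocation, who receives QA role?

This is a one-to-one assignment (maximum-weight bipartite matching).
Optimal: Santos→Frontend role (96 pts), Costa→Lead role (80 pts), Kapoor→Backend role (94 pts), Delgado→Data role (93 pts), Rossi→Design role (82 pts), Osei→QA role (65 pts) — total 96+80+94+93+82+65 = 510 pts.
Row-greedy (each employee in turn takes its best remaining role) gives 496 pts, worse by 14.
Next-best assignment: Santos→Data role, Costa→Lead role, Kapoor→Backend role, Delgado→QA role, Rossi→Frontend role, Osei→Design role = 500 pts.
Swapping Delgado↔Osei (Delgado→QA role 69 pts, Osei→Data role 65 pts) loses 24.
Osei's own top role is Design role (81 pts), but forcing Osei→Design role and reassigning the rest optimally gives only 500 pts — worse by 10.

Osei receives QA role.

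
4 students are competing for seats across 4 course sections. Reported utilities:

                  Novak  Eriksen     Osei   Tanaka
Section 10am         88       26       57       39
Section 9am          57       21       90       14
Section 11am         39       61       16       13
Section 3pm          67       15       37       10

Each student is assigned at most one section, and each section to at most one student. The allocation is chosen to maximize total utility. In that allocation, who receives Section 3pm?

Optimal: Novak→Section 3pm (67 points), Eriksen→Section 11am (61 points), Osei→Section 9am (90 points), Tanaka→Section 10am (39 points) — total 67+61+90+39 = 257 points.
Max-entry greedy (repeatedly take the single best remaining cell) gives 249 points, worse by 8.
Swapping Novak↔Tanaka (Novak→Section 10am 88 points, Tanaka→Section 3pm 10 points) loses 8.
Every other assignment is strictly worse.
Novak's own top section is Section 10am (88 points), but forcing Novak→Section 10am and reassigning the rest optimally gives only 249 points — worse by 8.

Novak receives Section 3pm.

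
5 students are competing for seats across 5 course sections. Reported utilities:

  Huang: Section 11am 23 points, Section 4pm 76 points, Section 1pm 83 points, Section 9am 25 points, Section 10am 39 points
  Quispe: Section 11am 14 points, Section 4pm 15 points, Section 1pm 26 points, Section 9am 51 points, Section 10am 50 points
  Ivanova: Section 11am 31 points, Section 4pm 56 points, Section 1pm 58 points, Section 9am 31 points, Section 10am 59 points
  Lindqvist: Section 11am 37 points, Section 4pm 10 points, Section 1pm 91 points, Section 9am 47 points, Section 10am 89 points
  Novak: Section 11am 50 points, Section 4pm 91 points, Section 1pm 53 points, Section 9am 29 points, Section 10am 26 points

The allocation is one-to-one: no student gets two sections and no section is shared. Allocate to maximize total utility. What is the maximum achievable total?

Maximum total: 345 points

Optimal: Huang→Section 1pm (83 points), Quispe→Section 9am (51 points), Ivanova→Section 11am (31 points), Lindqvist→Section 10am (89 points), Novak→Section 4pm (91 points) — total 83+51+31+89+91 = 345 points.
Swapping Lindqvist↔Quispe (Lindqvist→Section 9am 47 points, Quispe→Section 10am 50 points) loses 43.
No other one-to-one assignment exceeds 345 points.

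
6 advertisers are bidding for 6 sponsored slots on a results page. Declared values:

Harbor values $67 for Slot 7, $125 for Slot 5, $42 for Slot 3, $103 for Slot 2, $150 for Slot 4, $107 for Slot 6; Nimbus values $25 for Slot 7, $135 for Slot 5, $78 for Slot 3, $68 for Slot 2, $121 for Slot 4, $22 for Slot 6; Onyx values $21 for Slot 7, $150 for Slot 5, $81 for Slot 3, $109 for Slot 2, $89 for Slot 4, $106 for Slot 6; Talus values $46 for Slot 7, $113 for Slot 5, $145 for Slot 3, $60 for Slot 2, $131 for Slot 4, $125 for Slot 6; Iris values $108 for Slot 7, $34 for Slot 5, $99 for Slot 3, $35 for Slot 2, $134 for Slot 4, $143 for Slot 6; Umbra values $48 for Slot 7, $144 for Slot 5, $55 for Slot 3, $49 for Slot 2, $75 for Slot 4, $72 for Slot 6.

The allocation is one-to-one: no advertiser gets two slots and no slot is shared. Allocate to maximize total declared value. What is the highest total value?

This is a one-to-one assignment (maximum-weight bipartite matching).
Optimal: Harbor→Slot 6 ($107), Nimbus→Slot 4 ($121), Onyx→Slot 2 ($109), Talus→Slot 3 ($145), Iris→Slot 7 ($108), Umbra→Slot 5 ($144) — total 107+121+109+145+108+144 = $734.
Row-greedy (each advertiser in turn takes its best remaining slot) gives $730, worse by 4.
Next-best assignment: Harbor→Slot 4, Nimbus→Slot 5, Onyx→Slot 2, Talus→Slot 3, Iris→Slot 6, Umbra→Slot 7 = $730.
Every other assignment is strictly worse.

Max total: $734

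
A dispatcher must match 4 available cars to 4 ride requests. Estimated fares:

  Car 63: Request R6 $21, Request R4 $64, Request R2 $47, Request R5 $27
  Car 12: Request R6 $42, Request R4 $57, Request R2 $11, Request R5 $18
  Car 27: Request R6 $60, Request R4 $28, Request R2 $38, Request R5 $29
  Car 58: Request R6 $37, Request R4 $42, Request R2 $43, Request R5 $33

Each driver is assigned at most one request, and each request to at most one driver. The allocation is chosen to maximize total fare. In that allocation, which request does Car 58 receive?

Car 58 receives Request R5.

This is the linear assignment problem.
Optimal: Car 63→Request R2 ($47), Car 12→Request R4 ($57), Car 27→Request R6 ($60), Car 58→Request R5 ($33) — total 47+57+60+33 = $197.
Column-greedy (each request in turn goes to its best remaining driver) gives $185, worse by 12.
Swapping Car 12↔Car 58 (Car 12→Request R5 $18, Car 58→Request R4 $42) loses 30.
No other one-to-one assignment exceeds $197.
Car 58's own top request is Request R2 ($43), but forcing Car 58→Request R2 and reassigning the rest optimally gives only $187 — worse by 10.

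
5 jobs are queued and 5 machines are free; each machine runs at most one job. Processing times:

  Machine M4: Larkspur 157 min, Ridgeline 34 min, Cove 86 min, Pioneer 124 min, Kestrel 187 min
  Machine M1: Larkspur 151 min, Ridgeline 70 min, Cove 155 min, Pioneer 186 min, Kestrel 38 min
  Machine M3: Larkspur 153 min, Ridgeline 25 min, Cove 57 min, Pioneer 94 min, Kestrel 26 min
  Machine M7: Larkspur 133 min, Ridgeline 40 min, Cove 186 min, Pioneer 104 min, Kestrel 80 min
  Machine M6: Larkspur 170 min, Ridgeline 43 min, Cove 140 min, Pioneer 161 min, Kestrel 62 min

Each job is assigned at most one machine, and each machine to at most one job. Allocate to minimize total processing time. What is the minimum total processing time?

Treat this as an assignment problem: match each job to one machine.
Optimal: Larkspur→Machine M7 (133 min), Ridgeline→Machine M6 (43 min), Cove→Machine M4 (86 min), Pioneer→Machine M3 (94 min), Kestrel→Machine M1 (38 min) — total 133+43+86+94+38 = 394 min.
Column-greedy (each machine in turn goes to its cheapest remaining job) gives 403 min, worse by 9.
Next-best assignment: Larkspur→Machine M7, Ridgeline→Machine M6, Cove→Machine M3, Pioneer→Machine M4, Kestrel→Machine M1 = 395 min.
No other one-to-one assignment undercuts 394 min.

Min total: 394 min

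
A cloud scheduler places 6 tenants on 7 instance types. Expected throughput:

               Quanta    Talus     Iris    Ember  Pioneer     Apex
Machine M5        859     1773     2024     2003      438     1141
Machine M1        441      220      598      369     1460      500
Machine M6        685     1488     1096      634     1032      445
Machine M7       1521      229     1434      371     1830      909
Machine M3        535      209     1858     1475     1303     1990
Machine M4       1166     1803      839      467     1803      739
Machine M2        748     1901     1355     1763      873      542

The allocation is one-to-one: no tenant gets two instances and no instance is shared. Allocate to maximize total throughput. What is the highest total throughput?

Optimal: Quanta→Machine M7 (1521 ops/s), Talus→Machine M6 (1488 ops/s), Iris→Machine M5 (2024 ops/s), Ember→Machine M2 (1763 ops/s), Pioneer→Machine M4 (1803 ops/s), Apex→Machine M3 (1990 ops/s) — total 1521+1488+2024+1763+1803+1990 = 10589 ops/s.
Row-greedy (each tenant in turn takes its best remaining instance) gives 9224 ops/s, worse by 1365.
Next-best assignment: Quanta→Machine M7, Talus→Machine M4, Iris→Machine M5, Ember→Machine M2, Pioneer→Machine M1, Apex→Machine M3 = 10561 ops/s.
No other one-to-one assignment exceeds 10589 ops/s.

Maximum total: 10589 ops/s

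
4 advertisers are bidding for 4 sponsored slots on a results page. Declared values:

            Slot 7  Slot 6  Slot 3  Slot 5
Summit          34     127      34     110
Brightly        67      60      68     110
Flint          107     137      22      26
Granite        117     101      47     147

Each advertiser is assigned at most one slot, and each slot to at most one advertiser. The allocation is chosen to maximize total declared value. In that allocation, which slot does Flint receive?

Optimal: Summit→Slot 6 ($127), Brightly→Slot 3 ($68), Flint→Slot 7 ($107), Granite→Slot 5 ($147) — total 127+68+107+147 = $449.
Max-entry greedy (repeatedly take the single best remaining cell) gives $386, worse by 63.
Next-best assignment: Summit→Slot 5, Brightly→Slot 3, Flint→Slot 6, Granite→Slot 7 = $432.
Swapping Summit↔Flint (Summit→Slot 7 $34, Flint→Slot 6 $137) loses 63.
No other one-to-one assignment exceeds $449.
Flint's own top slot is Slot 6 ($137), but forcing Flint→Slot 6 and reassigning the rest optimally gives only $432 — worse by 17.

Flint receives Slot 7.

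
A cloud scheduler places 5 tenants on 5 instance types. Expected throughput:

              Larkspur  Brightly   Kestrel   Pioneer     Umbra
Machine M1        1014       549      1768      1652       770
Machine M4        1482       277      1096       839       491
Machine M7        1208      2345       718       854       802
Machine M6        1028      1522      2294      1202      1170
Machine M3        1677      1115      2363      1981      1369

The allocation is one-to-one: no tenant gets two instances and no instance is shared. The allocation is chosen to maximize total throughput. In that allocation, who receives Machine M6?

Optimal: Larkspur→Machine M4 (1482 ops/s), Brightly→Machine M7 (2345 ops/s), Kestrel→Machine M6 (2294 ops/s), Pioneer→Machine M1 (1652 ops/s), Umbra→Machine M3 (1369 ops/s) — total 1482+2345+2294+1652+1369 = 9142 ops/s.
Row-greedy (each tenant in turn takes its best remaining instance) gives 8459 ops/s, worse by 683.
Kestrel's own top instance is Machine M3 (2363 ops/s), but forcing Kestrel→Machine M3 and reassigning the rest optimally gives only 9012 ops/s — worse by 130.

Kestrel receives Machine M6.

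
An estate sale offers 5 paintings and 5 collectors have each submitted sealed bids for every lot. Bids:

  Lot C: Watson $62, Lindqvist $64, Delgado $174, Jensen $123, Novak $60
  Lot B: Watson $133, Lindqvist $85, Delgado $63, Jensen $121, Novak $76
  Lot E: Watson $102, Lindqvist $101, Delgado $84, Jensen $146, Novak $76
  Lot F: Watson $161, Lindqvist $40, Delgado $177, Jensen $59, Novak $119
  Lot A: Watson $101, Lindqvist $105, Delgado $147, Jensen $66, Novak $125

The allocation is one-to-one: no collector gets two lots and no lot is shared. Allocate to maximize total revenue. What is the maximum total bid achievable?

Max total: $691

Optimal: Watson→Lot F ($161), Lindqvist→Lot B ($85), Delgado→Lot C ($174), Jensen→Lot E ($146), Novak→Lot A ($125) — total 161+85+174+146+125 = $691.
Max-entry greedy (repeatedly take the single best remaining cell) gives $645, worse by 46.
Swapping Novak↔Delgado (Novak→Lot C $60, Delgado→Lot A $147) loses 92.
Checked against all permutations: $691 is optimal.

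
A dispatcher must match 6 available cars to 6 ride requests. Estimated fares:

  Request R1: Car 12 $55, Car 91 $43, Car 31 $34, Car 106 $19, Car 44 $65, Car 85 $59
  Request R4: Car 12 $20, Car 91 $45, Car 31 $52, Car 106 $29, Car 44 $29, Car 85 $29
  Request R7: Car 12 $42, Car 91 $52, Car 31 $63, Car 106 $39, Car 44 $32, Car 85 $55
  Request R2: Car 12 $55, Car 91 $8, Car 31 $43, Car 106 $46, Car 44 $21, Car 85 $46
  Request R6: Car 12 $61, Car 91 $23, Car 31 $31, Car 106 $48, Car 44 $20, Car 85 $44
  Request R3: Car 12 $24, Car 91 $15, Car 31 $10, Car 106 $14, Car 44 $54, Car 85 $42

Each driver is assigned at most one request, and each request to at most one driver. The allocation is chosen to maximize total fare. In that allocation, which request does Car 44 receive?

Car 44 receives Request R3.

Optimal: Car 12→Request R6 ($61), Car 91→Request R4 ($45), Car 31→Request R7 ($63), Car 106→Request R2 ($46), Car 44→Request R3 ($54), Car 85→Request R1 ($59) — total 61+45+63+46+54+59 = $328.
Row-greedy (each driver in turn takes its best remaining request) gives $318, worse by 10.
Next-best assignment: Car 12→Request R2, Car 91→Request R4, Car 31→Request R7, Car 106→Request R6, Car 44→Request R3, Car 85→Request R1 = $324.
Car 44's own top request is Request R1 ($65), but forcing Car 44→Request R1 and reassigning the rest optimally gives only $322 — worse by 6.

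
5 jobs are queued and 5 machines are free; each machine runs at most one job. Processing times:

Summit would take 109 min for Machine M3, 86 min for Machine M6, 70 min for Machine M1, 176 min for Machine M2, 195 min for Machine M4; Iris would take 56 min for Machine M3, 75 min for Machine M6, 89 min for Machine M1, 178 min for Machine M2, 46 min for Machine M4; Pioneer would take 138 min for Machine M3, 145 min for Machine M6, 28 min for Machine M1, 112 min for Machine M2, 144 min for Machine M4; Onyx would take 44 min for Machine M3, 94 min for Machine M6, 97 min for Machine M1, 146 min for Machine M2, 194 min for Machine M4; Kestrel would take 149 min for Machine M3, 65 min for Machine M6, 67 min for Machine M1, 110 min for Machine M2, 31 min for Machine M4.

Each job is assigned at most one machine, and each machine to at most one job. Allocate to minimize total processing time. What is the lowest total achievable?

Min total: 314 min

Optimal: Summit→Machine M6 (86 min), Iris→Machine M4 (46 min), Pioneer→Machine M1 (28 min), Onyx→Machine M3 (44 min), Kestrel→Machine M2 (110 min) — total 86+46+28+44+110 = 314 min.
Column-greedy (each machine in turn goes to its cheapest remaining job) gives 359 min, worse by 45.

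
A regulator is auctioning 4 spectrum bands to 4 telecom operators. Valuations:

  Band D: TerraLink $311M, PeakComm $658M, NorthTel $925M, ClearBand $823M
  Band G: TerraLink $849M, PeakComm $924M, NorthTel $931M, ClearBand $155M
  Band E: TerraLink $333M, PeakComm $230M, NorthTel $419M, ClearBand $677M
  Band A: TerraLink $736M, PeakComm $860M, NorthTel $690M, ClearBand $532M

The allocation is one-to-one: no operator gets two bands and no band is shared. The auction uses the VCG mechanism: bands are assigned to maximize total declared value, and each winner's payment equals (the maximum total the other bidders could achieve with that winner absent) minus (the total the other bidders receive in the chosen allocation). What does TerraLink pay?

Efficient allocation: TerraLink→Band G ($849M), PeakComm→Band A ($860M), NorthTel→Band D ($925M), ClearBand→Band E ($677M); total welfare W = $3311M.
TerraLink receives Band G at value $849M, so the others get W − 849 = $2462M.
Without TerraLink: best allocation of the remaining 3 bidders over all 4 bands is PeakComm→Band A ($860M), NorthTel→Band G ($931M), ClearBand→Band D ($823M), total $2614M.
VCG payment = (others' best without TerraLink) − (others' welfare with TerraLink) = 2614 − 2462 = $152M.

TerraLink pays $152M.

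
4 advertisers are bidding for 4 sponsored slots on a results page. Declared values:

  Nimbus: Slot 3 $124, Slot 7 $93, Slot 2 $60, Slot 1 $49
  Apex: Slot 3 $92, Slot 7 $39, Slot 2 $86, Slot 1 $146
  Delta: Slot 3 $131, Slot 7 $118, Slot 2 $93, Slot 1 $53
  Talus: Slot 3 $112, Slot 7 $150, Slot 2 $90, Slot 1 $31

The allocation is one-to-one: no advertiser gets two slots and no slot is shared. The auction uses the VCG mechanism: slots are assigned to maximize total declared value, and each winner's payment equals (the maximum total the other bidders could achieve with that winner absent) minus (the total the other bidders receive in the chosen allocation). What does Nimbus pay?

Nimbus pays $38.

Efficient allocation: Nimbus→Slot 3 ($124), Apex→Slot 1 ($146), Delta→Slot 2 ($93), Talus→Slot 7 ($150); total welfare W = $513.
Nimbus receives Slot 3 at value $124, so the others get W − 124 = $389.
Without Nimbus: best allocation of the remaining 3 bidders over all 4 slots is Apex→Slot 1 ($146), Delta→Slot 3 ($131), Talus→Slot 7 ($150), total $427.
VCG payment = (others' best without Nimbus) − (others' welfare with Nimbus) = 427 − 389 = $38.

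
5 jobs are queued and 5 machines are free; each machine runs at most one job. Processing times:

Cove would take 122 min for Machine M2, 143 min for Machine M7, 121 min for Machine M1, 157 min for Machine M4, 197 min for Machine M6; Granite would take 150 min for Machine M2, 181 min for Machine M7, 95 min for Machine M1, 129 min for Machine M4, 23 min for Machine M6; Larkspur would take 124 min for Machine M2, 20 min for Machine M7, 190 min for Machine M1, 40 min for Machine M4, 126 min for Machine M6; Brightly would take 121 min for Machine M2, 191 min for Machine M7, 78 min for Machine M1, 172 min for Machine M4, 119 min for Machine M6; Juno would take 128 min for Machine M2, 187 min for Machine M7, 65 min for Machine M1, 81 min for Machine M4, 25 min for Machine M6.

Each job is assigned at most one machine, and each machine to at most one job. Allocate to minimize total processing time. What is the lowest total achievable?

Optimal: Cove→Machine M2 (122 min), Granite→Machine M6 (23 min), Larkspur→Machine M7 (20 min), Brightly→Machine M1 (78 min), Juno→Machine M4 (81 min) — total 122+23+20+78+81 = 324 min.
Column-greedy (each machine in turn goes to its cheapest remaining job) gives 532 min, worse by 208.
Every other assignment is strictly worse.

Min total: 324 min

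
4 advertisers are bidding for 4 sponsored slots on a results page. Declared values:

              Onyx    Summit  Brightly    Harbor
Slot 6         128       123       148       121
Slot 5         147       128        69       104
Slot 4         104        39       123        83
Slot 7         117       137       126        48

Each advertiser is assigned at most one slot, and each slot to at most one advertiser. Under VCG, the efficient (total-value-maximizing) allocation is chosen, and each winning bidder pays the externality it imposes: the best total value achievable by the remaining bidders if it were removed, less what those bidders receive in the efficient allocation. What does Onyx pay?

Efficient allocation: Onyx→Slot 5 ($147), Summit→Slot 7 ($137), Brightly→Slot 4 ($123), Harbor→Slot 6 ($121); total welfare W = $528.
Onyx receives Slot 5 at value $147, so the others get W − 147 = $381.
Without Onyx: best allocation of the remaining 3 bidders over all 4 slots is Summit→Slot 7 ($137), Brightly→Slot 6 ($148), Harbor→Slot 5 ($104), total $389.
VCG payment = (others' best without Onyx) − (others' welfare with Onyx) = 389 − 381 = $8.

Onyx pays $8.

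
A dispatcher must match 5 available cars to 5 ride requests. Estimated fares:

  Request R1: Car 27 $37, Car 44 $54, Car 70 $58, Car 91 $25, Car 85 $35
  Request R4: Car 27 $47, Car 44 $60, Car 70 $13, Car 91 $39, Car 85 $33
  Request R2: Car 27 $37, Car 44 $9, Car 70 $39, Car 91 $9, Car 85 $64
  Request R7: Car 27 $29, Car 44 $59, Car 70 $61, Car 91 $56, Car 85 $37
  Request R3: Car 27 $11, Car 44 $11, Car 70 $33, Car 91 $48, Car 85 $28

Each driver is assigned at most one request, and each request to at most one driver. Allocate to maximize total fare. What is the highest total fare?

This is the linear assignment problem.
Optimal: Car 27→Request R4 ($47), Car 44→Request R7 ($59), Car 70→Request R1 ($58), Car 91→Request R3 ($48), Car 85→Request R2 ($64) — total 47+59+58+48+64 = $276.
Max-entry greedy (repeatedly take the single best remaining cell) gives $270, worse by 6.

Max total: $276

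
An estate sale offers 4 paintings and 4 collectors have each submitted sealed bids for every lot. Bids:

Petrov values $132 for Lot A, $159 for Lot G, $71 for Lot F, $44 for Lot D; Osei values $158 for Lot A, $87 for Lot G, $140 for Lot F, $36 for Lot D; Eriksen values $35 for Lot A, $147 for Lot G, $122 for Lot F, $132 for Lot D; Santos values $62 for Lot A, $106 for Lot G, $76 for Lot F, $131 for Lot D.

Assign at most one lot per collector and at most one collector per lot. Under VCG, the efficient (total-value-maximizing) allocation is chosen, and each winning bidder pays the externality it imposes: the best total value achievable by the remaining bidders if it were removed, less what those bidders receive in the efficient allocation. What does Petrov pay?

Petrov pays $25.

Efficient allocation: Petrov→Lot G ($159), Osei→Lot A ($158), Eriksen→Lot F ($122), Santos→Lot D ($131); total welfare W = $570.
Petrov receives Lot G at value $159, so the others get W − 159 = $411.
Without Petrov: best allocation of the remaining 3 bidders over all 4 lots is Osei→Lot A ($158), Eriksen→Lot G ($147), Santos→Lot D ($131), total $436.
VCG payment = (others' best without Petrov) − (others' welfare with Petrov) = 436 − 411 = $25.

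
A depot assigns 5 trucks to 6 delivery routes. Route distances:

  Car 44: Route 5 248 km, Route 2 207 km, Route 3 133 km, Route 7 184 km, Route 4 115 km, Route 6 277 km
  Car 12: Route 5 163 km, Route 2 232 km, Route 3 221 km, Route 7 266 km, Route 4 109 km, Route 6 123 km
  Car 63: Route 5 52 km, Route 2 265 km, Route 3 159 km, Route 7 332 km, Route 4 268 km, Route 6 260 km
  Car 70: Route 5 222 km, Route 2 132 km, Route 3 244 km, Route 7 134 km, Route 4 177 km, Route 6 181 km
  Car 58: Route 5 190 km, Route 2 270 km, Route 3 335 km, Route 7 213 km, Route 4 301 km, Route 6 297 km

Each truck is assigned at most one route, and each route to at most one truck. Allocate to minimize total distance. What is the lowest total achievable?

Optimal: Car 44→Route 4 (115 km), Car 12→Route 6 (123 km), Car 63→Route 5 (52 km), Car 70→Route 2 (132 km), Car 58→Route 7 (213 km) — total 115+123+52+132+213 = 635 km.
Next-best assignment: Car 44→Route 3, Car 12→Route 4, Car 63→Route 5, Car 70→Route 2, Car 58→Route 7 = 639 km.
Checked against all permutations: 635 km is optimal.

Minimum total: 635 km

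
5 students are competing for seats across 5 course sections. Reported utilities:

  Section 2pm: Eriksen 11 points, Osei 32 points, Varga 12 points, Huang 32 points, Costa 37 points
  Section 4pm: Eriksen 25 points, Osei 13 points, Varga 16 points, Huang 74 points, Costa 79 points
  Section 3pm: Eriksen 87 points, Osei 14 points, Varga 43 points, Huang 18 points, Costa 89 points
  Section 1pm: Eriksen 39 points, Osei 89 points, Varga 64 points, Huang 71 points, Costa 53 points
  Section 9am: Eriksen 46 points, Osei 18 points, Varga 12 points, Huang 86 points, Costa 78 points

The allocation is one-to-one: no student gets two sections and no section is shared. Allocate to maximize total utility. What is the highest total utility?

Treat this as an assignment problem: match each student to one section.
Optimal: Eriksen→Section 3pm (87 points), Osei→Section 1pm (89 points), Varga→Section 2pm (12 points), Huang→Section 9am (86 points), Costa→Section 4pm (79 points) — total 87+89+12+86+79 = 353 points.
Column-greedy (each section in turn goes to its best remaining student) gives 299 points, worse by 54.
No other one-to-one assignment exceeds 353 points.

Maximum total: 353 points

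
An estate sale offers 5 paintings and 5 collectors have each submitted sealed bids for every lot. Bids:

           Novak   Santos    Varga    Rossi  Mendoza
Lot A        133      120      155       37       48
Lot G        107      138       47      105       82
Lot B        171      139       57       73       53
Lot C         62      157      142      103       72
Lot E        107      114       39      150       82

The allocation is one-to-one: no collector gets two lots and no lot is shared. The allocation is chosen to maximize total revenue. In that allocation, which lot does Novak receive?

Treat this as an assignment problem: match each collector to one lot.
Optimal: Novak→Lot B ($171), Santos→Lot C ($157), Varga→Lot A ($155), Rossi→Lot E ($150), Mendoza→Lot G ($82) — total 171+157+155+150+82 = $715.
Column-greedy (each lot in turn goes to its best remaining collector) gives $649, worse by 66.

Novak receives Lot B.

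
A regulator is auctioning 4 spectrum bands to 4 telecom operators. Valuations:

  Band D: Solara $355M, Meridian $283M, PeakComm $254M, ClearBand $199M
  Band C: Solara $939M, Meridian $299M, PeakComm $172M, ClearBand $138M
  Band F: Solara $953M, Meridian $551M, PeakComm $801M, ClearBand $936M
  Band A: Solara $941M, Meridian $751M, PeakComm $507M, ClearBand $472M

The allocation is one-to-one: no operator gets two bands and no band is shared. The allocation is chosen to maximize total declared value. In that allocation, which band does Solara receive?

Optimal: Solara→Band C ($939M), Meridian→Band A ($751M), PeakComm→Band D ($254M), ClearBand→Band F ($936M) — total 939+751+254+936 = $2880M.
Row-greedy (each operator in turn takes its best remaining band) gives $2096M, worse by 784.
Swapping ClearBand↔Meridian (ClearBand→Band A $472M, Meridian→Band F $551M) loses 664.
Solara's own top band is Band F ($953M), but forcing Solara→Band F and reassigning the rest optimally gives only $2096M — worse by 784.

Solara receives Band C.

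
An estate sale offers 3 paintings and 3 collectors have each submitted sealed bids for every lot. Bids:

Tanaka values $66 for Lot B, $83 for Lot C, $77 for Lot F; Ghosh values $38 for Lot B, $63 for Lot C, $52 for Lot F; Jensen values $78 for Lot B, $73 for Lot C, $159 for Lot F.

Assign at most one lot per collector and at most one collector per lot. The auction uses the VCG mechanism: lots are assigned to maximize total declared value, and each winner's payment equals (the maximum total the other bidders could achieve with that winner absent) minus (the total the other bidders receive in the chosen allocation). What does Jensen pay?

Efficient allocation: Tanaka→Lot B ($66), Ghosh→Lot C ($63), Jensen→Lot F ($159); total welfare W = $288.
Jensen receives Lot F at value $159, so the others get W − 159 = $129.
Without Jensen: best allocation of the remaining 2 bidders over all 3 lots is Tanaka→Lot F ($77), Ghosh→Lot C ($63), total $140.
VCG payment = (others' best without Jensen) − (others' welfare with Jensen) = 140 − 129 = $11.

Jensen pays $11.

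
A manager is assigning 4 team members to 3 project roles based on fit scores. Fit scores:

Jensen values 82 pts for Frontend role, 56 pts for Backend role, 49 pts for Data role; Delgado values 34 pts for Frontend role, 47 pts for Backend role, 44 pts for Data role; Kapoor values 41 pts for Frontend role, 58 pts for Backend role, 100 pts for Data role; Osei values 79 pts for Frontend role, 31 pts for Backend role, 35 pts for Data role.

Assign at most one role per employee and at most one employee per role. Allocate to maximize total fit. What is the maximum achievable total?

Max total: 235 pts

Optimal: Osei→Frontend role (79 pts), Jensen→Backend role (56 pts), Kapoor→Data role (100 pts) — total 79+56+100 = 235 pts.
Column-greedy (each role in turn goes to its best remaining employee) gives 184 pts, worse by 51.
Next-best assignment: Jensen→Frontend role, Delgado→Backend role, Kapoor→Data role = 229 pts.
Swapping Jensen↔Osei (Jensen→Frontend role 82 pts, Osei→Backend role 31 pts) loses 22.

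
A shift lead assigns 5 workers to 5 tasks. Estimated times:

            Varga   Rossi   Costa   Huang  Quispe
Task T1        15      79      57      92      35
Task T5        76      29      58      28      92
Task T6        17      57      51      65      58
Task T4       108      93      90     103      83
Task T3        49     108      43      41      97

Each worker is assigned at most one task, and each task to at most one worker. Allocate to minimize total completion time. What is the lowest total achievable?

Optimal: Varga→Task T6 (17 min), Rossi→Task T5 (29 min), Costa→Task T4 (90 min), Huang→Task T3 (41 min), Quispe→Task T1 (35 min) — total 17+29+90+41+35 = 212 min.
Min-entry greedy (repeatedly take the single cheapest remaining cell) gives 226 min, worse by 14.

Min total: 212 min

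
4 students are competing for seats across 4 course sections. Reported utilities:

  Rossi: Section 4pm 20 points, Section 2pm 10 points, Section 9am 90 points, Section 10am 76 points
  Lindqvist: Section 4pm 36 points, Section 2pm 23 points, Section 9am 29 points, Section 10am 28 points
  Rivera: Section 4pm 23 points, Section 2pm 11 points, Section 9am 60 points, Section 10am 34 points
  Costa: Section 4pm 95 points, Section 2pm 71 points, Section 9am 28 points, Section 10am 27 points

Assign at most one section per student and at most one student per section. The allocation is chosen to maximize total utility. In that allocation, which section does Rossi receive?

Rossi receives Section 10am.

Optimal: Rossi→Section 10am (76 points), Lindqvist→Section 2pm (23 points), Rivera→Section 9am (60 points), Costa→Section 4pm (95 points) — total 76+23+60+95 = 254 points.
Max-entry greedy (repeatedly take the single best remaining cell) gives 242 points, worse by 12.
Swapping Rossi↔Rivera (Rossi→Section 9am 90 points, Rivera→Section 10am 34 points) loses 12.
Every other assignment is strictly worse.
Rossi's own top section is Section 9am (90 points), but forcing Rossi→Section 9am and reassigning the rest optimally gives only 242 points — worse by 12.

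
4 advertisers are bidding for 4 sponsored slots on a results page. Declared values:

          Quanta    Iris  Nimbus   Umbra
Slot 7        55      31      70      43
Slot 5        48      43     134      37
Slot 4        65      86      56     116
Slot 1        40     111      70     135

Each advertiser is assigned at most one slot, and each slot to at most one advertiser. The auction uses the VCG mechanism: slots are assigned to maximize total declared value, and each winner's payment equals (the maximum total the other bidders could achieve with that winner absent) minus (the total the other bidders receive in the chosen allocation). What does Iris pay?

Efficient allocation: Quanta→Slot 7 ($55), Iris→Slot 1 ($111), Nimbus→Slot 5 ($134), Umbra→Slot 4 ($116); total welfare W = $416.
Iris receives Slot 1 at value $111, so the others get W − 111 = $305.
Without Iris: best allocation of the remaining 3 bidders over all 4 slots is Quanta→Slot 4 ($65), Nimbus→Slot 5 ($134), Umbra→Slot 1 ($135), total $334.
VCG payment = (others' best without Iris) − (others' welfare with Iris) = 334 − 305 = $29.

Iris pays $29.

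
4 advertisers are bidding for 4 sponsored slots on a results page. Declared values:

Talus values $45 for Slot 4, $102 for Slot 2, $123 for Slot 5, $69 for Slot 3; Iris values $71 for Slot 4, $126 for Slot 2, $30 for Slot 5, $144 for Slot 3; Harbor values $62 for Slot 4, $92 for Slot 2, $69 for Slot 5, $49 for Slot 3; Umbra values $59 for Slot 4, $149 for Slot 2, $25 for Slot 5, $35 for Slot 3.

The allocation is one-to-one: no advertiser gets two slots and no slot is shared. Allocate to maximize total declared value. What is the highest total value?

This is a one-to-one assignment (maximum-weight bipartite matching).
Optimal: Talus→Slot 5 ($123), Iris→Slot 3 ($144), Harbor→Slot 4 ($62), Umbra→Slot 2 ($149) — total 123+144+62+149 = $478.
Column-greedy (each slot in turn goes to its best remaining advertiser) gives $392, worse by 86.
Next-best assignment: Talus→Slot 5, Iris→Slot 3, Harbor→Slot 2, Umbra→Slot 4 = $418.
Every other assignment is strictly worse.

Maximum total: $478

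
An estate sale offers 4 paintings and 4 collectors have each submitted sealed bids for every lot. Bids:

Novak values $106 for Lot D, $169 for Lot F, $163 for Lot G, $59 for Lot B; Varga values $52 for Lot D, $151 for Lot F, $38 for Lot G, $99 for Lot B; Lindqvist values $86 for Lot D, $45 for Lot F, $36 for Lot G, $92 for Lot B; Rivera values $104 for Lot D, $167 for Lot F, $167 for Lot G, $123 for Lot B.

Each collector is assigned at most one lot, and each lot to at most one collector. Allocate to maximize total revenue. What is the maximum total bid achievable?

Treat this as an assignment problem: match each collector to one lot.
Optimal: Novak→Lot G ($163), Varga→Lot F ($151), Lindqvist→Lot D ($86), Rivera→Lot B ($123) — total 163+151+86+123 = $523.
Column-greedy (each lot in turn goes to its best remaining collector) gives $403, worse by 120.

Max total: $523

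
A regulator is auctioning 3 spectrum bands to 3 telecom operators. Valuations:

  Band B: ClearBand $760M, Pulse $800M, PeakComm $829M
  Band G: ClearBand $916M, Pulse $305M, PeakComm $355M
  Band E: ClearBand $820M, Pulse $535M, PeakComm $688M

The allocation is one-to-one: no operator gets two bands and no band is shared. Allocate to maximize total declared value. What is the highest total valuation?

Optimal: ClearBand→Band G ($916M), Pulse→Band B ($800M), PeakComm→Band E ($688M) — total 916+800+688 = $2404M.
Max-entry greedy (repeatedly take the single best remaining cell) gives $2280M, worse by 124.
Every other assignment is strictly worse.

Maximum total: $2404M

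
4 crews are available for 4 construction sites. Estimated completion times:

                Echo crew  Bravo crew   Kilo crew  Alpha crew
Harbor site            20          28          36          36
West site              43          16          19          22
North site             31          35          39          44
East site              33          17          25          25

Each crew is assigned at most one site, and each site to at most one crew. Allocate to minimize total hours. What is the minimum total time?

Minimum total: 98 hours

Optimal: Echo crew→Harbor site (20 hours), Bravo crew→East site (17 hours), Kilo crew→North site (39 hours), Alpha crew→West site (22 hours) — total 20+17+39+22 = 98 hours.
Row-greedy (each crew in turn takes its cheapest remaining site) gives 105 hours, worse by 7.
Swapping Echo crew↔Kilo crew (Echo crew→North site 31 hours, Kilo crew→Harbor site 36 hours) adds 8.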